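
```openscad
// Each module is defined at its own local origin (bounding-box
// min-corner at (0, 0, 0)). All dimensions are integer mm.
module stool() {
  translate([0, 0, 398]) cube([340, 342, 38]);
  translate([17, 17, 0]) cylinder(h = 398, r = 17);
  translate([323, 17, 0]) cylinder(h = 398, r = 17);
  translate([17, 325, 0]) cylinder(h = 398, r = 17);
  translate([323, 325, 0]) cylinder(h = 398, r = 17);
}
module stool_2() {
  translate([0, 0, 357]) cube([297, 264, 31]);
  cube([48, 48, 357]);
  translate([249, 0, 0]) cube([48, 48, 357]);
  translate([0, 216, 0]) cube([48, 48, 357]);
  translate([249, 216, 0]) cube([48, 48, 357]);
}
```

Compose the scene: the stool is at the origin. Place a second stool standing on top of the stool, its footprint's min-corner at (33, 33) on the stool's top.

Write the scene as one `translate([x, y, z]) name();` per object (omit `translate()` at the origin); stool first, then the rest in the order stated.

stool();
translate([33, 33, 436]) stool_2();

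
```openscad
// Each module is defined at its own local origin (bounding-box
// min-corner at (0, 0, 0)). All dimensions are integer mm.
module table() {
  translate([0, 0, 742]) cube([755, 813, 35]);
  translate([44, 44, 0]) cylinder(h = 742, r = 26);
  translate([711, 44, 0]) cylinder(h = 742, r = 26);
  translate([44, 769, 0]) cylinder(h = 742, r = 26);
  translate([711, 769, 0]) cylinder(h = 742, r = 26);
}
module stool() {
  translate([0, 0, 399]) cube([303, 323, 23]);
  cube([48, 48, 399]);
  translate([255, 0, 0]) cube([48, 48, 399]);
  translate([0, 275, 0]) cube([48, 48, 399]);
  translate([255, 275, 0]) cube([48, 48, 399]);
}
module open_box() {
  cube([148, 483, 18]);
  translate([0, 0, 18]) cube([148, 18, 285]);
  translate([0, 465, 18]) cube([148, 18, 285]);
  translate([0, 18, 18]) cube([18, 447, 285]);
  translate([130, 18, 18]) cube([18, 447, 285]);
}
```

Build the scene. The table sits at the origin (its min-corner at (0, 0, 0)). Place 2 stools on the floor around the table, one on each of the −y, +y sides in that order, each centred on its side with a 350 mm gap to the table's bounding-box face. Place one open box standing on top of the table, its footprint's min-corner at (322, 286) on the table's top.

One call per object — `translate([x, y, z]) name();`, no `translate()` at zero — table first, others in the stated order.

table();
translate([226, -673, 0]) stool();
translate([226, 1163, 0]) stool();
translate([322, 286, 777]) open_box();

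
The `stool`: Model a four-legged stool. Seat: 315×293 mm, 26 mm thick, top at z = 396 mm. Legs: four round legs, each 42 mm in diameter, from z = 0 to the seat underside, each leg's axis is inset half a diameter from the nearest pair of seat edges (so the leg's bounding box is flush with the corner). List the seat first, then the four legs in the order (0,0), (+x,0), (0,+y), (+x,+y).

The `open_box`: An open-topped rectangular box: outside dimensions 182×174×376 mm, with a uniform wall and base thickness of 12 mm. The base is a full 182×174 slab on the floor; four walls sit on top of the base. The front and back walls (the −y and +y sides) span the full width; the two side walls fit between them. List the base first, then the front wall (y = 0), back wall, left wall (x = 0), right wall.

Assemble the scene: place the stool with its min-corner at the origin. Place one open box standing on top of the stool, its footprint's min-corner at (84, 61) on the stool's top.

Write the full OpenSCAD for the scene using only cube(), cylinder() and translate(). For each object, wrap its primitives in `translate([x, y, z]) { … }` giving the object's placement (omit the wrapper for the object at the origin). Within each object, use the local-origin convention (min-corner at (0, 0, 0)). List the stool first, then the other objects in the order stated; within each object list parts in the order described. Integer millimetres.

translate([0, 0, 370]) cube([315, 293, 26]);
translate([21, 21, 0]) cylinder(h = 370, r = 21);
translate([294, 21, 0]) cylinder(h = 370, r = 21);
translate([21, 272, 0]) cylinder(h = 370, r = 21);
translate([294, 272, 0]) cylinder(h = 370, r = 21);
translate([84, 61, 396]) {
  cube([182, 174, 12]);
  translate([0, 0, 12]) cube([182, 12, 364]);
  translate([0, 162, 12]) cube([182, 12, 364]);
  translate([0, 12, 12]) cube([12, 150, 364]);
  translate([170, 12, 12]) cube([12, 150, 364]);
}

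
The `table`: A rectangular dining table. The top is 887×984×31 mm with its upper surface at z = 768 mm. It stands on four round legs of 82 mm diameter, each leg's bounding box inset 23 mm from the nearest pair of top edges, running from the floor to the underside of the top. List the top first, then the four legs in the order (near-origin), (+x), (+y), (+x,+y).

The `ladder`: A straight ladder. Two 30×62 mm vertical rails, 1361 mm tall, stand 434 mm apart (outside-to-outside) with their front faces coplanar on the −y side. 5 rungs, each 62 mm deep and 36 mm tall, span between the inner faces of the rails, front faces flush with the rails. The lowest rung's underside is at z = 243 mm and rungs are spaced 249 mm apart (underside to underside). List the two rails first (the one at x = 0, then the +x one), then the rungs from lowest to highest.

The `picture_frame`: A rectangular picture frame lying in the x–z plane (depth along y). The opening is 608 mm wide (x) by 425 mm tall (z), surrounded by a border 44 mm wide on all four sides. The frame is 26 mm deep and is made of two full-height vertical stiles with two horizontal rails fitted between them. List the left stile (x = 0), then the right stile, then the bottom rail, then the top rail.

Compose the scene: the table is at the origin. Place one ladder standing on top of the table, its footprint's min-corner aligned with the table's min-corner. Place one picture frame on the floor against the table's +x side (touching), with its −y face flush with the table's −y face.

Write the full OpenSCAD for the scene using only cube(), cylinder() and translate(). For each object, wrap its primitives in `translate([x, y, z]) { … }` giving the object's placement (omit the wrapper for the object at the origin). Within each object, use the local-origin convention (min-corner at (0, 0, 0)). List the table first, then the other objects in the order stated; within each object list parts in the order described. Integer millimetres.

translate([0, 0, 737]) cube([887, 984, 31]);
translate([64, 64, 0]) cylinder(h = 737, r = 41);
translate([823, 64, 0]) cylinder(h = 737, r = 41);
translate([64, 920, 0]) cylinder(h = 737, r = 41);
translate([823, 920, 0]) cylinder(h = 737, r = 41);
translate([0, 0, 768]) {
  cube([30, 62, 1361]);
  translate([404, 0, 0]) cube([30, 62, 1361]);
  translate([30, 0, 243]) cube([374, 62, 36]);
  translate([30, 0, 492]) cube([374, 62, 36]);
  translate([30, 0, 741]) cube([374, 62, 36]);
  translate([30, 0, 990]) cube([374, 62, 36]);
  translate([30, 0, 1239]) cube([374, 62, 36]);
}
translate([887, 0, 0]) {
  cube([44, 26, 513]);
  translate([652, 0, 0]) cube([44, 26, 513]);
  translate([44, 0, 0]) cube([608, 26, 44]);
  translate([44, 0, 469]) cube([608, 26, 44]);
}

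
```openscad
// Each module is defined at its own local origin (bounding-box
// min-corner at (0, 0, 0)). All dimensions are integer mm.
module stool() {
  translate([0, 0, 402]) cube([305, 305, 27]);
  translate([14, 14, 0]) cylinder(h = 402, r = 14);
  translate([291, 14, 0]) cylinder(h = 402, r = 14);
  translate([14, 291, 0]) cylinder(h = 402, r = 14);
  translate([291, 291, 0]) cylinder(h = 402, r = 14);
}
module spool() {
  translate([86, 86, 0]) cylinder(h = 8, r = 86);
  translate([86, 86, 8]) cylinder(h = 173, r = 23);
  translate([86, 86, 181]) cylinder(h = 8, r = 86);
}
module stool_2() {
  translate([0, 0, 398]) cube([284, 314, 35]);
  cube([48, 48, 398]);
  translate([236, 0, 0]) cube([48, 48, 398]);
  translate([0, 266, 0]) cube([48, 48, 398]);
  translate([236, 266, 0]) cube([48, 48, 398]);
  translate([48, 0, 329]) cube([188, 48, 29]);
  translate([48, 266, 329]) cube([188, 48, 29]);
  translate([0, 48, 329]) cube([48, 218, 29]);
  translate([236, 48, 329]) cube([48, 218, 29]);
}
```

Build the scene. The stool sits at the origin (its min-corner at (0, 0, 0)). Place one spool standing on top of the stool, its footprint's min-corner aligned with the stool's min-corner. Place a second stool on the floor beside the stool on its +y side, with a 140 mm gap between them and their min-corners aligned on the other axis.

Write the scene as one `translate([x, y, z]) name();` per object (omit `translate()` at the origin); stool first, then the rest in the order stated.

stool();
translate([0, 0, 429]) spool();
translate([0, 445, 0]) stool_2();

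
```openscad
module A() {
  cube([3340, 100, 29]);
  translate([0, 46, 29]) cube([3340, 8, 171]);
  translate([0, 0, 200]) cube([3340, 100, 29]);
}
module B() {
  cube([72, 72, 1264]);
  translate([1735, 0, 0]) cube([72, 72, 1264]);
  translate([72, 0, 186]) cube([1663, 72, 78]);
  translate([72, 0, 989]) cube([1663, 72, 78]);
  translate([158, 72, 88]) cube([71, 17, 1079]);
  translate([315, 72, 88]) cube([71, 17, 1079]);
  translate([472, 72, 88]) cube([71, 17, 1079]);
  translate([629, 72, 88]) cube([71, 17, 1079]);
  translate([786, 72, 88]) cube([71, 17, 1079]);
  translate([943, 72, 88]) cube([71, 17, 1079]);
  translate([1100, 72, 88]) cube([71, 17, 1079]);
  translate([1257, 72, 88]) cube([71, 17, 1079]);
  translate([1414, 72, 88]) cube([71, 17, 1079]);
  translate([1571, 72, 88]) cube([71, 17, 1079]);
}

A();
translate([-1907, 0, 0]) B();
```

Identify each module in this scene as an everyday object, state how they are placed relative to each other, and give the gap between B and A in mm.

A is an I-beam. B is a fence section. The fence section is on the floor beside the I-beam on its −x side. The gap between the fence section and the I-beam is 100 mm.

The fence section's nearest face is 100 mm from the I-beam's −x face.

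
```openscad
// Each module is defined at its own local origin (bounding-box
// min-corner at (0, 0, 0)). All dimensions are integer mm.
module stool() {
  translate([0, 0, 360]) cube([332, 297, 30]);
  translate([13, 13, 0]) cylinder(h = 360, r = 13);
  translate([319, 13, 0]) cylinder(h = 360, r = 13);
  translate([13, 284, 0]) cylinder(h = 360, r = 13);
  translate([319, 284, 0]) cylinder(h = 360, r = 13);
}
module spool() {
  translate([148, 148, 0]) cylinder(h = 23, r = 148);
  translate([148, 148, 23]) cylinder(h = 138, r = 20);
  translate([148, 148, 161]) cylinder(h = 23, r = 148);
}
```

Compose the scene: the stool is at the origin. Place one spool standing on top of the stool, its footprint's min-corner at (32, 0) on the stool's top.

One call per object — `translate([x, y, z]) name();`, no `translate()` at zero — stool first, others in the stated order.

stool();
translate([32, 0, 390]) spool();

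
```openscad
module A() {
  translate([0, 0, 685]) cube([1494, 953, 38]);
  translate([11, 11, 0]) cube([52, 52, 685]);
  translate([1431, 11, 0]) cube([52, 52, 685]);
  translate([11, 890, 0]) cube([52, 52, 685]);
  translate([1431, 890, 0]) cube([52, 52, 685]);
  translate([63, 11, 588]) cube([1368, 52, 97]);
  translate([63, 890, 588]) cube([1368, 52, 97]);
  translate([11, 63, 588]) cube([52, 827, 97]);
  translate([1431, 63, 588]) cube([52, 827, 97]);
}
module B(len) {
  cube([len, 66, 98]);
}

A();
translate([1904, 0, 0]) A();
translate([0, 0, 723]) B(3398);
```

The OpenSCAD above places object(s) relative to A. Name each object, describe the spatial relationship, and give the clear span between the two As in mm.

A is a table. B is a beam. A beam spans the tops of two tables. The clear span between the two tables is 410 mm.

Second table starts at x = 1904; first ends at x = 1494; clear span = 1904 − 1494 = 410 mm.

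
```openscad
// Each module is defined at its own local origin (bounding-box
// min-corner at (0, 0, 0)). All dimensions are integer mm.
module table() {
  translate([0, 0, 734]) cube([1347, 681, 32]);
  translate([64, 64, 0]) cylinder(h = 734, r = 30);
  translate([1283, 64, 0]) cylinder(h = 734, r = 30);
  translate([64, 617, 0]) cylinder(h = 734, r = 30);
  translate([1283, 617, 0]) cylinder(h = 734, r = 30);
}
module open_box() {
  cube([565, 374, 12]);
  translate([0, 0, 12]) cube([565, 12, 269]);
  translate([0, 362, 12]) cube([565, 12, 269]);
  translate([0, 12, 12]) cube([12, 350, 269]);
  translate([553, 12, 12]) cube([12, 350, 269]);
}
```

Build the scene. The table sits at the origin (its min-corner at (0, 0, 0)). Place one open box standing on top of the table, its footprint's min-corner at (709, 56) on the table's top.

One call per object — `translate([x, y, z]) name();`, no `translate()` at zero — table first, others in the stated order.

table();
translate([709, 56, 766]) open_box();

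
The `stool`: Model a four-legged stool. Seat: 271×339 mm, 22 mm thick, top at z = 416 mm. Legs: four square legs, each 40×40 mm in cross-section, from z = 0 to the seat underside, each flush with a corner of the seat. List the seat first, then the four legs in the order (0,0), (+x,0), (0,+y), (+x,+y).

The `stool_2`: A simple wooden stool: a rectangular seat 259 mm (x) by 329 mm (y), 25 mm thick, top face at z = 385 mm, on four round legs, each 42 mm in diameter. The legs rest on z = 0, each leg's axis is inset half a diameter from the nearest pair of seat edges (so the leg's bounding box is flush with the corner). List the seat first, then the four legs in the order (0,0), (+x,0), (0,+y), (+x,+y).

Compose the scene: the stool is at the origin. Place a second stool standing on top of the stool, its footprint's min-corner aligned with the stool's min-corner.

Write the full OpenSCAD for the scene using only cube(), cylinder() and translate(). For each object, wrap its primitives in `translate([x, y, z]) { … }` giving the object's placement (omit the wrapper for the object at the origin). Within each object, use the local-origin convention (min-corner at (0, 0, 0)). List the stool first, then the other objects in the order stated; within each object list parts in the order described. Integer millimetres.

translate([0, 0, 394]) cube([271, 339, 22]);
cube([40, 40, 394]);
translate([231, 0, 0]) cube([40, 40, 394]);
translate([0, 299, 0]) cube([40, 40, 394]);
translate([231, 299, 0]) cube([40, 40, 394]);
translate([0, 0, 416]) {
  translate([0, 0, 360]) cube([259, 329, 25]);
  translate([21, 21, 0]) cylinder(h = 360, r = 21);
  translate([238, 21, 0]) cylinder(h = 360, r = 21);
  translate([21, 308, 0]) cylinder(h = 360, r = 21);
  translate([238, 308, 0]) cylinder(h = 360, r = 21);
}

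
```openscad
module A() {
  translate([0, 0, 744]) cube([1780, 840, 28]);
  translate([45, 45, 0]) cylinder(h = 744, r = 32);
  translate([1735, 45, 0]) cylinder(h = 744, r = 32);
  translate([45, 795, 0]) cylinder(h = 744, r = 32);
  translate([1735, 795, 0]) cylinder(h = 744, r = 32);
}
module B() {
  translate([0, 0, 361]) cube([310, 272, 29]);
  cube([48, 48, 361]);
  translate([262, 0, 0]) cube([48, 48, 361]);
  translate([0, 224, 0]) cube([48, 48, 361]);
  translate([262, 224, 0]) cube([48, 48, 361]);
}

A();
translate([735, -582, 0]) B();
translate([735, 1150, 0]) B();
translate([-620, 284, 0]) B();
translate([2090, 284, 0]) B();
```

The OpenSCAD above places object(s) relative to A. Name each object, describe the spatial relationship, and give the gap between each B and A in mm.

A is a table. B is a stool. Four stools sit around the table at the −y, +y, −x, +x sides. The gap between each stool and the table is 310 mm.

Each stool's nearest face is 310 mm from the table's bounding box.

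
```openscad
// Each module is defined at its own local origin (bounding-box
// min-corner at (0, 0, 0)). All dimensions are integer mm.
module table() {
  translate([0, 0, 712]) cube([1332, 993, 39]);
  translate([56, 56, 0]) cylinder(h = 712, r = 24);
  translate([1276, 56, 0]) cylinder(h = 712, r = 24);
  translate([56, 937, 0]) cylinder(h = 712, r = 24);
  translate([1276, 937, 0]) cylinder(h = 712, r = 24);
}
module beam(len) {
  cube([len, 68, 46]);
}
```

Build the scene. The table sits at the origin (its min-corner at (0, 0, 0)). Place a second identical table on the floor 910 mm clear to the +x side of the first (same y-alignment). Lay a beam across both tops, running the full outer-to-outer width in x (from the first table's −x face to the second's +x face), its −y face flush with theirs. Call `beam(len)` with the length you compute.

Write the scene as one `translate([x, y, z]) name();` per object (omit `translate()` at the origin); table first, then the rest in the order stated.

table();
translate([2242, 0, 0]) table();
translate([0, 0, 751]) beam(3574);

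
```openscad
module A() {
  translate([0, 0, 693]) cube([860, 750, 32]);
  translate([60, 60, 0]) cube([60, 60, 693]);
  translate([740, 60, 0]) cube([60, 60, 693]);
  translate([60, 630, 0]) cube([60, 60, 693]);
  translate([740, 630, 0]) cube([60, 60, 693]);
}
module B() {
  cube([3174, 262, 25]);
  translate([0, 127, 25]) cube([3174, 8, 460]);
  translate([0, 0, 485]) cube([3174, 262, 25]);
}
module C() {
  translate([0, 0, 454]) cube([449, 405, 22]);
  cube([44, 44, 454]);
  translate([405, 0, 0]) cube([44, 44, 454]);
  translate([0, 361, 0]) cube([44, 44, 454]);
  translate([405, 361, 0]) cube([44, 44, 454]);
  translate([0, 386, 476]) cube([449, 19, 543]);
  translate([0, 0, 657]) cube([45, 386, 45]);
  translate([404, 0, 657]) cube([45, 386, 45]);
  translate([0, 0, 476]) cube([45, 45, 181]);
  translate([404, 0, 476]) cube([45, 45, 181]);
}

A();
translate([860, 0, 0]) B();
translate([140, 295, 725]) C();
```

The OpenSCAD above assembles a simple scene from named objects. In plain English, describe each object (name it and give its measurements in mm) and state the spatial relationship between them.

A is a table with a 860×750 mm rectangular top, 32 mm thick, top surface at z = 725 mm, supported by four 60×60 mm square legs, each inset 60 mm from the nearest pair of top edges, running from the floor.

B is an I-beam lying along x, 3174 mm long. Overall section height 510 mm. Two flanges 262 mm wide (y) and 25 mm thick, one on the floor and one at the top; a web 8 mm thick runs between them, centred on the flange width.

C is a chair: 449×405 mm seat, 22 mm thick, top at z = 476 mm, on four 44 mm square corner legs flush with the seat edges. A 19 mm thick backrest slab spans the full seat width, extending 543 mm above the seat top, its back face flush with the seat's +y edge. Two armrests of 45×45 mm section run along each side from the seat's front edge to the front of the backrest, top faces 226 mm above the seat top and outer faces flush with the seat's x-edges; a 45×45 mm post under the front of each armrest stands on the seat at the front corner.

The I-beam is against the table's +x side, with their −y faces flush. The chair is on top of the table.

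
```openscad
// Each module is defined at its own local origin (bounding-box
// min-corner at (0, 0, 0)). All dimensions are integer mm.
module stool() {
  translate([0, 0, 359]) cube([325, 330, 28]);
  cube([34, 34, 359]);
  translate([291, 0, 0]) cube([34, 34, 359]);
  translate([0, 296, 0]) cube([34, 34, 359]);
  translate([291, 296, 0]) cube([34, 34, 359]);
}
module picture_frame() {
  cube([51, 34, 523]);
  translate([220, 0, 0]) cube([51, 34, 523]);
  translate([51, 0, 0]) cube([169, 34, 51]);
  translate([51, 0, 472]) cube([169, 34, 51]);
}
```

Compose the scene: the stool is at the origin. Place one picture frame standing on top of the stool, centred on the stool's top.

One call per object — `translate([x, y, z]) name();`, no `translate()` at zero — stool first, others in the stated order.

stool();
translate([27, 148, 387]) picture_frame();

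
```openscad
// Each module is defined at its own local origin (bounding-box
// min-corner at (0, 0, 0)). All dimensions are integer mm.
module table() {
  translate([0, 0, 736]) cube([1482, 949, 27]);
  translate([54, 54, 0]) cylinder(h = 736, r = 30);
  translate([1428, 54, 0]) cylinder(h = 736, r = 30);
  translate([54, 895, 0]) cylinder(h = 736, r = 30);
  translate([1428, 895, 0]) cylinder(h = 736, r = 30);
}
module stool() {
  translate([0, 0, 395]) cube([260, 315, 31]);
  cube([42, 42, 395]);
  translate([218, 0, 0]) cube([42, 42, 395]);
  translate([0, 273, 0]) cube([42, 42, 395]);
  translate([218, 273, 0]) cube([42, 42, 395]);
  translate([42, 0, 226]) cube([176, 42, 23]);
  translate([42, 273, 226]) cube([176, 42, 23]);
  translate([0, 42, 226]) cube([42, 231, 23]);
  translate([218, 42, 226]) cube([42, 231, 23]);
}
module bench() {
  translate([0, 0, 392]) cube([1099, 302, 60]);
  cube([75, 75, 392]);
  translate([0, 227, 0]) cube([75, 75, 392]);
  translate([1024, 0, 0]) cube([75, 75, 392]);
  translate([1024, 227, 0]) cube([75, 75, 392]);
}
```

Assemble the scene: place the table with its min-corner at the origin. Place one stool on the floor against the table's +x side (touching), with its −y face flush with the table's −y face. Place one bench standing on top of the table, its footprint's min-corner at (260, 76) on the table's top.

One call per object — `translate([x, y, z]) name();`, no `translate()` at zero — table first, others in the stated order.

table();
translate([1482, 0, 0]) stool();
translate([260, 76, 763]) bench();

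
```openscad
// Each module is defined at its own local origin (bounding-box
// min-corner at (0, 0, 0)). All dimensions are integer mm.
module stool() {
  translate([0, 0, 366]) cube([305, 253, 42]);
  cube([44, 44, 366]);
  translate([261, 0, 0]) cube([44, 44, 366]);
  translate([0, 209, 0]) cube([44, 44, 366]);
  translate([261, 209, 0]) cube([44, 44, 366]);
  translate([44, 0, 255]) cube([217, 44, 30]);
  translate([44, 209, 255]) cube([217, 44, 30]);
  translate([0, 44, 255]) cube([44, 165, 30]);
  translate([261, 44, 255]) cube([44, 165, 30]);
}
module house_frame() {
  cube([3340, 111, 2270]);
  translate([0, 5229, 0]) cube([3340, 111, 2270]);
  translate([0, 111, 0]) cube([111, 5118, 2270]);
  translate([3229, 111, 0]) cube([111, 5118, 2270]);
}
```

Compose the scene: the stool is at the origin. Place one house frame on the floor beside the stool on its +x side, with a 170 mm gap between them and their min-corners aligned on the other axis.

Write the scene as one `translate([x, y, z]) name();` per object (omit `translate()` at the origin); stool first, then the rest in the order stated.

stool();
translate([475, 0, 0]) house_frame();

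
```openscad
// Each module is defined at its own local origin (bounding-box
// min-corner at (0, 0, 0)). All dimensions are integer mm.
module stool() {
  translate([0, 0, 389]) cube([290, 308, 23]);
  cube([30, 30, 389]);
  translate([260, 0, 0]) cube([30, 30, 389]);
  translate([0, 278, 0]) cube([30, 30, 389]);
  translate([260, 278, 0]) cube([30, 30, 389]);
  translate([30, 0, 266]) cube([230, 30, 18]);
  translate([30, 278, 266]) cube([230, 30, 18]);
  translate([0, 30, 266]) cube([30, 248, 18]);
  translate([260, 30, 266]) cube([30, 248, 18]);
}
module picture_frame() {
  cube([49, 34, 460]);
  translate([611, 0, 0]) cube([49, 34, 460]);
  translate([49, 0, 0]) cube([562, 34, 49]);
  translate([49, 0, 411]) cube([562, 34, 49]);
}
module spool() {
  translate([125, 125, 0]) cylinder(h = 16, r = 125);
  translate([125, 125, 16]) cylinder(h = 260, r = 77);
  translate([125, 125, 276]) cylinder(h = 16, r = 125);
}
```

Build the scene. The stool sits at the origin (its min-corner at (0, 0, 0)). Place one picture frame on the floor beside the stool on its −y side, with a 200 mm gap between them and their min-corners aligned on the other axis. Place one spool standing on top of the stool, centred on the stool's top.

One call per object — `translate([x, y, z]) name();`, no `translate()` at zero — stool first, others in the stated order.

stool();
translate([0, -234, 0]) picture_frame();
translate([20, 29, 412]) spool();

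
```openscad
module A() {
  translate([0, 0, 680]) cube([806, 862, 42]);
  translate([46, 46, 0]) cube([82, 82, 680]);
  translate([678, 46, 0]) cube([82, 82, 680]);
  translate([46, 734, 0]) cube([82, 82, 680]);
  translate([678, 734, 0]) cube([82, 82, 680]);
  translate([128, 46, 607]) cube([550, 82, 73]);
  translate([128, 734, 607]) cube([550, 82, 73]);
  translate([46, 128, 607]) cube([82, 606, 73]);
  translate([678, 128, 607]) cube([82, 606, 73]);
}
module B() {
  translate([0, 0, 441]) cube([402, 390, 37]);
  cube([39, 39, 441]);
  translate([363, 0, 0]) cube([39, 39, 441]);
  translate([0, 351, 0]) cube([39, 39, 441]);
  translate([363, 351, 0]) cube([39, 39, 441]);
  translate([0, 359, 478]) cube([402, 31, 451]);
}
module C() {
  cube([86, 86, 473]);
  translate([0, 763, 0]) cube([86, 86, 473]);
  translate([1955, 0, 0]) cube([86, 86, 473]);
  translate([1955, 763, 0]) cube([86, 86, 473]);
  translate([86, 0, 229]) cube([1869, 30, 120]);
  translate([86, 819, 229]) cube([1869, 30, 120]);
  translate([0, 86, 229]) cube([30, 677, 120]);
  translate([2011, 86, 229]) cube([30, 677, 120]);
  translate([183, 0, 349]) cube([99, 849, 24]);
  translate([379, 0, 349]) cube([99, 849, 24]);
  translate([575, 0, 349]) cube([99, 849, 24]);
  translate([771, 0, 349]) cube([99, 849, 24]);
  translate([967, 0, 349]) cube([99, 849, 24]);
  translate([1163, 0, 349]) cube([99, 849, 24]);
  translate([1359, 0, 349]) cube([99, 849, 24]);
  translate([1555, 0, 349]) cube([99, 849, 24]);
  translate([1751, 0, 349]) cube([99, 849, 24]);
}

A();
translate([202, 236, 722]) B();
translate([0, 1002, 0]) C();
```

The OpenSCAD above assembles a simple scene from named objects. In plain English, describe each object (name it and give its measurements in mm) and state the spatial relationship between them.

A is a table with a 806×862 mm rectangular top, 42 mm thick, top surface at z = 722 mm, supported by four 82×82 mm square legs, each inset 46 mm from the nearest pair of top edges, running from the floor. Four apron rails, 82 mm thick and 73 mm tall, run between adjacent legs with their top edges flush with the underside of the top and their outer faces flush with the legs' outer faces.

B is a chair. The seat is a 402×390×37 mm slab with its top at z = 478 mm, on four 39×39 mm corner legs (flush with the seat edges, standing on z = 0). A flat backrest 31 mm thick, 451 mm tall, spans the full seat width and rises from the seat top along its +y edge, rear face flush with the rear of the seat.

C is a bed frame 2041 mm long (x) by 849 mm wide (y). Four 86×86 mm corner posts, 473 mm tall, at the corners of the footprint. Four rails of 30 mm thickness and 120 mm height run between adjacent posts with their undersides at z = 229 mm, their outer faces flush with the outside of the frame (the two x-running rails run between the posts' inner faces; the two y-running rails run between the posts' inner faces). 9 slats, each 99 mm wide (x) and 24 mm thick, lie across the top of the two x-running rails, running the full 849 mm width of the frame in y; the slats are evenly spaced along x between the inner faces of the end posts with equal gaps (rounded down to the nearest mm) at the −x end and between each pair — any rounding remainder accumulates at the +x end.

The chair is on top of the table, centred. The bed frame is on the floor beside the table on its +y side.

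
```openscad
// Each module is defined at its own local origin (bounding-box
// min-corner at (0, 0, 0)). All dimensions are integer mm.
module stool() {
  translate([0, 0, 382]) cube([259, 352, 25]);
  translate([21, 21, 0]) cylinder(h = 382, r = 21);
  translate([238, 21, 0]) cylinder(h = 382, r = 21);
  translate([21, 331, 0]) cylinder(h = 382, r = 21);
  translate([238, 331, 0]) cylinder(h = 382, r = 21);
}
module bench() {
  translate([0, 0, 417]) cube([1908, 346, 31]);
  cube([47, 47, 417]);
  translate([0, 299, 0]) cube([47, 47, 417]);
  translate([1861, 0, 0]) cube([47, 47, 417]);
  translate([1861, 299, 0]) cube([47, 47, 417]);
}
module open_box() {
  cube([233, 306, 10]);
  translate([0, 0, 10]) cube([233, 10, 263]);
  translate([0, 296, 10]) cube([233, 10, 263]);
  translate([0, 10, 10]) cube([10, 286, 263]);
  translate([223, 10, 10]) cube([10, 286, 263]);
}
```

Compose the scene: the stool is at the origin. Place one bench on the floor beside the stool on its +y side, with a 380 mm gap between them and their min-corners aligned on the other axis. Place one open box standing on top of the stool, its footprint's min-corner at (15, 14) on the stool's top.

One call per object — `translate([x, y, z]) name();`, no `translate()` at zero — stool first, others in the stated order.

stool();
translate([0, 732, 0]) bench();
translate([15, 14, 407]) open_box();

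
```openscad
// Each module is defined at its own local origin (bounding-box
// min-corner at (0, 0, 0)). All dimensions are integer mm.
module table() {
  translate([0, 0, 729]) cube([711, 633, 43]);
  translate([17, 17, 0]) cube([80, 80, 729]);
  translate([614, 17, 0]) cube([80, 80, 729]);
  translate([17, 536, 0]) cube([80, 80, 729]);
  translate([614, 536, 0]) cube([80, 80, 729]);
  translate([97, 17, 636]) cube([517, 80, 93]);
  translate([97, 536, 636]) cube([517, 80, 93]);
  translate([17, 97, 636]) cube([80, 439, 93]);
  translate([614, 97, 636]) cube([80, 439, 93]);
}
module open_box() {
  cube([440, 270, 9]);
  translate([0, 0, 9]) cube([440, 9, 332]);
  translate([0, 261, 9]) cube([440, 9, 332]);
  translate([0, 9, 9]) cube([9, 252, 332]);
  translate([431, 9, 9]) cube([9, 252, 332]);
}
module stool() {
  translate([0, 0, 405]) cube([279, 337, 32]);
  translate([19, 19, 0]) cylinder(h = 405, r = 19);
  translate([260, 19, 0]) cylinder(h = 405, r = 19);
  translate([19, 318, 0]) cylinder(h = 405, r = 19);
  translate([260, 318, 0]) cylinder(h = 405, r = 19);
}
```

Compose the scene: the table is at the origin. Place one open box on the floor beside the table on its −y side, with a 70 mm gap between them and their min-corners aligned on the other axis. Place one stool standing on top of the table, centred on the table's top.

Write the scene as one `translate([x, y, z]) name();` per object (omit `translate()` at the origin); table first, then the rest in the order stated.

table();
translate([0, -340, 0]) open_box();
translate([216, 148, 772]) stool();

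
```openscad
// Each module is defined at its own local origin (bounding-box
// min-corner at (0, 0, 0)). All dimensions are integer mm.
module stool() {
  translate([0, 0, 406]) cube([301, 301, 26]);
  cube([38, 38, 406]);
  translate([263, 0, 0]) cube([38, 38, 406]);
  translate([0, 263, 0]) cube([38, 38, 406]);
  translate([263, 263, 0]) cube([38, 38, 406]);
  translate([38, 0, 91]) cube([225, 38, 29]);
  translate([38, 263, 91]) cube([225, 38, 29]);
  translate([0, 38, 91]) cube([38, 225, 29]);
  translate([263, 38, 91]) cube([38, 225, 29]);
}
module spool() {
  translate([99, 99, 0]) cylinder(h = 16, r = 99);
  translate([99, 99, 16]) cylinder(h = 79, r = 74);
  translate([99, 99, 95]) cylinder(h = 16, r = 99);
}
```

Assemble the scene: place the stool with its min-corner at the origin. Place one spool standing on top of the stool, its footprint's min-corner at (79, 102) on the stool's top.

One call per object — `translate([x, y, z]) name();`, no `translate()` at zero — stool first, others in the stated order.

stool();
translate([79, 102, 432]) spool();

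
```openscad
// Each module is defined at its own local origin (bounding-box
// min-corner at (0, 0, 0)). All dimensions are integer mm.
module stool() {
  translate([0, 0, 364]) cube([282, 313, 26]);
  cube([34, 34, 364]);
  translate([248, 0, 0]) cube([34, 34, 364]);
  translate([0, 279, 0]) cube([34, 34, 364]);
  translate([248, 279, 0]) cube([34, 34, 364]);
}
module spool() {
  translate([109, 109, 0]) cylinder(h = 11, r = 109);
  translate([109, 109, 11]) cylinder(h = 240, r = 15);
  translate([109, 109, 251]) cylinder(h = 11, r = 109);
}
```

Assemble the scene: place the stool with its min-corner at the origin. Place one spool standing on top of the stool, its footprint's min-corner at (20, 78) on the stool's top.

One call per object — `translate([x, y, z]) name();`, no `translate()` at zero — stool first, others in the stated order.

stool();
translate([20, 78, 390]) spool();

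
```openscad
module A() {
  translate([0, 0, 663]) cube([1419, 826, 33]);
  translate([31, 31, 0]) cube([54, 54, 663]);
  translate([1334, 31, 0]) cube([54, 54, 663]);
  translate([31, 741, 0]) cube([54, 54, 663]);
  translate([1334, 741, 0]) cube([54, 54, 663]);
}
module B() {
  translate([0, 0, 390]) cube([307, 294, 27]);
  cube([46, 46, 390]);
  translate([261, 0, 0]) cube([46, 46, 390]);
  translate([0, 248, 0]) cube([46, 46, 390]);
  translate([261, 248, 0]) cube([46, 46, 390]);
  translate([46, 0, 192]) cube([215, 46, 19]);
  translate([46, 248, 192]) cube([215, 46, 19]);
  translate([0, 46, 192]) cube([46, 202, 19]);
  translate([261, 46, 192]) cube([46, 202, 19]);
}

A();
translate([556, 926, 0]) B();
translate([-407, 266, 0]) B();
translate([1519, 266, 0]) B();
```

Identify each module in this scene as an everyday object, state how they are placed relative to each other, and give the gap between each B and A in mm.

A is a table. B is a stool. Three stools sit around the table at the +y, −x, +x sides. The gap between each stool and the table is 100 mm.

Each stool's nearest face is 100 mm from the table's bounding box.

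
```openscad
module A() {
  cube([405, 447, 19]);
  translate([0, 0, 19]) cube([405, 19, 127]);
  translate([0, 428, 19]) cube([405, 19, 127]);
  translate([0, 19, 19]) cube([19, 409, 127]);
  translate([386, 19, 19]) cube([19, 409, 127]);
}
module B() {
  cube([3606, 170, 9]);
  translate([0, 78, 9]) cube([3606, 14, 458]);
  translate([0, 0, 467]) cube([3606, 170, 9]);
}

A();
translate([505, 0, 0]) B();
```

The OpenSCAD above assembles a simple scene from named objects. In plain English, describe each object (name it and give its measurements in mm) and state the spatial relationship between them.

A is an open storage box with external size 405×447×146 mm and wall thickness 19 mm (the base is also 19 mm thick). The base covers the whole footprint; the four walls stand on the base, with the y-facing walls full-width and the x-facing walls fitting between their inner faces.

B is an I-beam lying along x, 3606 mm long. Overall section height 476 mm. Two flanges 170 mm wide (y) and 9 mm thick, one on the floor and one at the top; a web 14 mm thick runs between them, centred on the flange width.

The I-beam is on the floor beside the open box on its +x side.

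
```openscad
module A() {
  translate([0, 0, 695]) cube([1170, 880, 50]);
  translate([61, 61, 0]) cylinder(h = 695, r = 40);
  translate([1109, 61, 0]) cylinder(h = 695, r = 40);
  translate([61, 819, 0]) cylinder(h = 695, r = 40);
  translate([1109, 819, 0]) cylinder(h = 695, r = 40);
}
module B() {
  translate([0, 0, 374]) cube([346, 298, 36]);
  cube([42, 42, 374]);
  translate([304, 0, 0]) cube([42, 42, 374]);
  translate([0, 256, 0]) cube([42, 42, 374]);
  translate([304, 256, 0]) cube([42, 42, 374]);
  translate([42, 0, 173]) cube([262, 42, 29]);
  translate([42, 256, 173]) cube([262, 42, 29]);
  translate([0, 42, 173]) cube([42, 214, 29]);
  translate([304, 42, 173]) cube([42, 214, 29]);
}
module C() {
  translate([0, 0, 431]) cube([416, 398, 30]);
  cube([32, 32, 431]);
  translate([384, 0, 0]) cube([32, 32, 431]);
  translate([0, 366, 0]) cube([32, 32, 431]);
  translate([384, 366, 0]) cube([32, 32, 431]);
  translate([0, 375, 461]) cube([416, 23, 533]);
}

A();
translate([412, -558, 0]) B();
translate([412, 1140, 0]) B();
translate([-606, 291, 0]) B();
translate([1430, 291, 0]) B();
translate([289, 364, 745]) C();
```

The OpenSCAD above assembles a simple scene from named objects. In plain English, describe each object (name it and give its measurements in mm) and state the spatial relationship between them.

A is a rectangular dining table. The top is 1170×880×50 mm with its upper surface at z = 745 mm. It stands on four round legs of 80 mm diameter, each leg's bounding box inset 21 mm from the nearest pair of top edges, running from the floor to the underside of the top.

B is a simple wooden stool: a rectangular seat 346 mm (x) by 298 mm (y), 36 mm thick, top face at z = 410 mm, on four square legs, each 42×42 mm in cross-section. The legs rest on z = 0, each flush with a corner of the seat. Four stretchers, 42 mm wide and 29 mm tall, connect adjacent legs with their undersides at z = 173 mm, each running between the inner faces of the legs it joins and aligned with the legs' outer faces on the other axis.

C is a chair: 416×398 mm seat, 30 mm thick, top at z = 461 mm, on four 32 mm square corner legs flush with the seat edges. A 23 mm thick backrest slab spans the full seat width, extending 533 mm above the seat top, its back face flush with the seat's +y edge.

Four stools sit around the table at the −y, +y, −x, +x sides. The chair is on top of the table.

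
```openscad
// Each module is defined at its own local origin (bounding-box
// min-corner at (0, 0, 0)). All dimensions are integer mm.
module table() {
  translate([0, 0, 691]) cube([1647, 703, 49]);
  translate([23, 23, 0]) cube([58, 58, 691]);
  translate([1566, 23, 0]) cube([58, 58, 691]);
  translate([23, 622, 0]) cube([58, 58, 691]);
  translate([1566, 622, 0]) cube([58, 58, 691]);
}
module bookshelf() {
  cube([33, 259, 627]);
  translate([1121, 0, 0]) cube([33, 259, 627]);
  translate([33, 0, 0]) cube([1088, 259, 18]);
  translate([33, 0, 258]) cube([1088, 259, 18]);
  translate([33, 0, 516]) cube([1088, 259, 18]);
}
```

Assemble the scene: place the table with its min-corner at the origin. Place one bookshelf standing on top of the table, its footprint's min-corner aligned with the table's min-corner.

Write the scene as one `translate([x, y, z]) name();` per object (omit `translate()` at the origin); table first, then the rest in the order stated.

table();
translate([0, 0, 740]) bookshelf();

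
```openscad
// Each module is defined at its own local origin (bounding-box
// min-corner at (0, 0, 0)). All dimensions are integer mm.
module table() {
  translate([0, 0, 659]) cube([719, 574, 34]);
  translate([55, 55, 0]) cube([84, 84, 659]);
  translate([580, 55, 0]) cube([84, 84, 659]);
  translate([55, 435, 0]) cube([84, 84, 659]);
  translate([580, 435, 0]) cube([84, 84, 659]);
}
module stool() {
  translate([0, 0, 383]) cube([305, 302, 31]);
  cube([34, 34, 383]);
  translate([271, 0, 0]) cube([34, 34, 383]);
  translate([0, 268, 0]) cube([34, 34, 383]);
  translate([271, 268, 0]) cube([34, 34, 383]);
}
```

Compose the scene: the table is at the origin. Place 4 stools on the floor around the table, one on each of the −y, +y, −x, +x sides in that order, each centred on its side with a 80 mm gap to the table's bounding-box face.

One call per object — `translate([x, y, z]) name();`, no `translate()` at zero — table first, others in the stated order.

table();
translate([207, -382, 0]) stool();
translate([207, 654, 0]) stool();
translate([-385, 136, 0]) stool();
translate([799, 136, 0]) stool();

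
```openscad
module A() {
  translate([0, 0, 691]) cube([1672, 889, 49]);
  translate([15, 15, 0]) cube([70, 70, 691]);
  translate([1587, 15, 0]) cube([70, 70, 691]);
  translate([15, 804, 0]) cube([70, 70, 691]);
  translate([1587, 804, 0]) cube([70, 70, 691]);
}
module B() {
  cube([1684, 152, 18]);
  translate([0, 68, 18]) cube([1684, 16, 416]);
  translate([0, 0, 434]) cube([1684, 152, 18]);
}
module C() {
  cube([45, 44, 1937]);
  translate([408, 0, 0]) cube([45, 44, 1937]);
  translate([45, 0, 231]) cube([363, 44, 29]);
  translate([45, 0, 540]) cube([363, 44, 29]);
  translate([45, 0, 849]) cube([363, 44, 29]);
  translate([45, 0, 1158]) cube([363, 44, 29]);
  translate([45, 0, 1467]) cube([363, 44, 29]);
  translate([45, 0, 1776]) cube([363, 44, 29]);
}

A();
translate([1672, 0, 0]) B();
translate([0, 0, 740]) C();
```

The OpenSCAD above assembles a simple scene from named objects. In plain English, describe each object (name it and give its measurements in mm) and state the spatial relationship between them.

A is a table: top 1672 mm (x) × 889 mm (y), 49 mm thick, upper face at z = 740 mm, on four 70×70 mm square legs, each inset 15 mm from the nearest pair of top edges, running from z = 0 to the bottom of the top.

B is an I-beam lying along x, 1684 mm long. Overall section height 452 mm. Two flanges 152 mm wide (y) and 18 mm thick, one on the floor and one at the top; a web 16 mm thick runs between them, centred on the flange width.

C is a straight ladder. Two 45×44 mm vertical rails, 1937 mm tall, stand 453 mm apart (outside-to-outside) with their front faces coplanar on the −y side. 6 rungs, each 44 mm deep and 29 mm tall, span between the inner faces of the rails, front faces flush with the rails. The lowest rung's underside is at z = 231 mm and rungs are spaced 309 mm apart (underside to underside).

The I-beam is against the table's +x side, with their −y faces flush. The ladder is on top of the table.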